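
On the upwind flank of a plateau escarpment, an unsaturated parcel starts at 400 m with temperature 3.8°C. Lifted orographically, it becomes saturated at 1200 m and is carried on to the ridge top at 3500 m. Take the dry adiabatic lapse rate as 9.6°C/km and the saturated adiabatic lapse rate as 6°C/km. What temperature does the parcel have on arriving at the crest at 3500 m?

Dry to 1200 m: -9.6 × 0.8 km = -7.68°C, so T = -3.88°C.
Saturated to 3500 m: -6 × 2.3 km = -13.8°C, so T = -17.68°C.

-17.68°C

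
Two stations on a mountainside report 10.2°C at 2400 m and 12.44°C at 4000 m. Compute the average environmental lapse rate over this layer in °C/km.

Γ = −ΔT/Δz = (10.2 − 12.44) / (4000 − 2400) m
  = -2.24°C / 1.6 km = -1.4°C/km

-1.4°C/km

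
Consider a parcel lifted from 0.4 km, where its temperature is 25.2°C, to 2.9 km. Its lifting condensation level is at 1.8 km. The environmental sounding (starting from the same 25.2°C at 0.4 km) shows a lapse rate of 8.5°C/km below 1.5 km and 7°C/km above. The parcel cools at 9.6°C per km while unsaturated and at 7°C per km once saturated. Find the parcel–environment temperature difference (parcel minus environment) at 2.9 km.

-1.99°C (parcel cooler than environment)

Parcel:
  Dry to 1800 m: -9.6 × 1.4 km = -13.44°C, so T = 11.76°C.
  Saturated to 2900 m: -7 × 1.1 km = -7.7°C, so T = 4.06°C.
Environment:
  Environment, lower layer to 1500 m: -8.5 × 1.1 km = -9.35°C, so T = 15.85°C.
  Environment, upper layer to 2900 m: -7 × 1.4 km = -9.8°C, so T = 6.05°C.
T_parcel − T_env = 4.06 − 6.05 = -1.99°C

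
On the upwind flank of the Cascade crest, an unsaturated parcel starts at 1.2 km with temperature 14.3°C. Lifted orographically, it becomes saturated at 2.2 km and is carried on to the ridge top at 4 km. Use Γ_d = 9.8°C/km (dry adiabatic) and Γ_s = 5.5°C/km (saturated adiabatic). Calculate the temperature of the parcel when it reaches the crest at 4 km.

1200–2200 m, dry: Δz = 1 km ⇒ ΔT = -9.8°C; T = 4.5°C
2200–4000 m, saturated: Δz = 1.8 km ⇒ ΔT = -9.9°C; T = -5.4°C

-5.4°C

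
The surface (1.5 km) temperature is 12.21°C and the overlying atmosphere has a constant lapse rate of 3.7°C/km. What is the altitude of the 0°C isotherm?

4.8 km

Height above start = (12.21 − 0) / 3.7 = 3.3 km
Altitude = 1500 m + 3300 m = 4800 m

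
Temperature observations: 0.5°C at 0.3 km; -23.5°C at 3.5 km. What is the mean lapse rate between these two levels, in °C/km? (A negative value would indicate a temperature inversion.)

Γ = −ΔT/Δz = (0.5 − (-23.5)) / (3500 − 300) m
  = 24°C / 3.2 km = 7.5°C/km

7.5°C/km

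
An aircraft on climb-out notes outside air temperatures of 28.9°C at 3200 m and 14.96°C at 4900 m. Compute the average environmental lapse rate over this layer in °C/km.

8.2°C/km

Γ = −ΔT/Δz = (28.9 − 14.96) / (4900 − 3200) m
  = 13.94°C / 1.7 km = 8.2°C/km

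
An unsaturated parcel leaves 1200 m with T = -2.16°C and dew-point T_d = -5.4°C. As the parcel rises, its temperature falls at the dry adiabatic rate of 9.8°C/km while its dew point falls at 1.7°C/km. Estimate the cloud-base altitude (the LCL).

T and T_d converge at 9.8 − 1.7 = 8.1°C per km
Height above start = (-2.16 − (-5.4)) / 8.1 = 0.4 km
LCL altitude = 1200 m + 400 m = 1600 m

1600 m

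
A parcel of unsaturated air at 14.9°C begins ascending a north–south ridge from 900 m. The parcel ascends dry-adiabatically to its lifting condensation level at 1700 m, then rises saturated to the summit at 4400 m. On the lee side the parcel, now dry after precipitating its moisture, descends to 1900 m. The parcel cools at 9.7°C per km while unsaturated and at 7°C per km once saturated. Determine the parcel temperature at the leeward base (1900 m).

12.49°C

900 → 1700 m (dry, 9.7°C/km): ΔT = -9.7 × 0.8 = -7.76°C → T = 7.14°C
1700 → 4400 m (saturated, 7°C/km): ΔT = -7 × 2.7 = -18.9°C → T = -11.76°C
4400 → 1900 m (dry descent, 9.7°C/km): ΔT = +9.7 × 2.5 = +24.25°C → T = 12.49°C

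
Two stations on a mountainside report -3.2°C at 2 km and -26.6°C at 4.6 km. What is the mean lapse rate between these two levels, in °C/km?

Γ = −ΔT/Δz = (-3.2 − (-26.6)) / (4600 − 2000) m
  = 23.4°C / 2.6 km = 9°C/km

9°C/km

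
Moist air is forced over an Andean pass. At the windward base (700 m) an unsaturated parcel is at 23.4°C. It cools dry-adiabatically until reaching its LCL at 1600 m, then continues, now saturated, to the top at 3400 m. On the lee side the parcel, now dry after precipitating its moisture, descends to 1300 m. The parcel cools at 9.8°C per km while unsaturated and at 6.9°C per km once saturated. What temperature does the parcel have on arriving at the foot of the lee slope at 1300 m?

22.74°C

700–1600 m, dry: Δz = 0.9 km ⇒ ΔT = -8.82°C; T = 14.58°C
1600–3400 m, saturated: Δz = 1.8 km ⇒ ΔT = -12.42°C; T = 2.16°C
3400–1300 m, dry descent: Δz = 2.1 km ⇒ ΔT = +20.58°C; T = 22.74°C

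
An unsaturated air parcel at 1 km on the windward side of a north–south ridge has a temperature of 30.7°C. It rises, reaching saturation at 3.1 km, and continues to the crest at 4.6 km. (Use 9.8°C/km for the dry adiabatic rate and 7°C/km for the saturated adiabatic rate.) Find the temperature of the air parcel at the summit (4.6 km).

1000 → 3100 m (dry, 9.8°C/km): ΔT = -9.8 × 2.1 = -20.58°C → T = 10.12°C
3100 → 4600 m (saturated, 7°C/km): ΔT = -7 × 1.5 = -10.5°C → T = -0.38°C

-0.38°C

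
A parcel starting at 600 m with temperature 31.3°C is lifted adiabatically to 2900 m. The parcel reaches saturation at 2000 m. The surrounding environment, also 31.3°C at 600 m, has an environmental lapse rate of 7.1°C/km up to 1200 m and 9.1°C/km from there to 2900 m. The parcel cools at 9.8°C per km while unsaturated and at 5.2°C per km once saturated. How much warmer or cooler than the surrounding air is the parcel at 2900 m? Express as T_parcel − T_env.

+1.33°C (parcel warmer than environment)

Parcel:
  600 → 2000 m (dry, 9.8°C/km): ΔT = -9.8 × 1.4 = -13.72°C → T = 17.58°C
  2000 → 2900 m (saturated, 5.2°C/km): ΔT = -5.2 × 0.9 = -4.68°C → T = 12.9°C
Environment:
  600 → 1200 m (environment, lower layer, 7.1°C/km): ΔT = -7.1 × 0.6 = -4.26°C → T = 27.04°C
  1200 → 2900 m (environment, upper layer, 9.1°C/km): ΔT = -9.1 × 1.7 = -15.47°C → T = 11.57°C
T_parcel − T_env = 12.9 − 11.57 = +1.33°C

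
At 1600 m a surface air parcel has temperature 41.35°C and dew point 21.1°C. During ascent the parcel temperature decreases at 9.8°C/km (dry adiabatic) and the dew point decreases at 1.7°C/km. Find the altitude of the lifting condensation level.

4100 m

T and T_d converge at 9.8 − 1.7 = 8.1°C per km
Height above start = (41.35 − 21.1) / 8.1 = 2.5 km
LCL altitude = 1600 m + 2500 m = 4100 m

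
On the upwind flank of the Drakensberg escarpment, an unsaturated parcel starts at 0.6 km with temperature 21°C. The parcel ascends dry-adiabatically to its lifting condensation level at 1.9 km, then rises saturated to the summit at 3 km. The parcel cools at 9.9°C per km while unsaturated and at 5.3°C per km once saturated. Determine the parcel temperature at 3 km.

2.3°C

Dry to 1900 m: -9.9 × 1.3 km = -12.87°C, so T = 8.13°C.
Saturated to 3000 m: -5.3 × 1.1 km = -5.83°C, so T = 2.3°C.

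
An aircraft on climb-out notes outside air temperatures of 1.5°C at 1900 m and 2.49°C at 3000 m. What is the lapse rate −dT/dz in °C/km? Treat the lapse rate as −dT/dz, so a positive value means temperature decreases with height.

-0.9°C/km

Γ = −ΔT/Δz = (1.5 − 2.49) / (3000 − 1900) m
  = -0.99°C / 1.1 km = -0.9°C/km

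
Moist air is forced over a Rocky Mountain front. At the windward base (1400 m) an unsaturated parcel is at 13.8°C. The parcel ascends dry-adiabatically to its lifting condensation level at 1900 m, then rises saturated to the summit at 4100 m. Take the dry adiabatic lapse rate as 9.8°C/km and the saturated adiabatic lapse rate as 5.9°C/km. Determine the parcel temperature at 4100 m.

-4.08°C

1400 → 1900 m (dry, 9.8°C/km): ΔT = -9.8 × 0.5 = -4.9°C → T = 8.9°C
1900 → 4100 m (saturated, 5.9°C/km): ΔT = -5.9 × 2.2 = -12.98°C → T = -4.08°C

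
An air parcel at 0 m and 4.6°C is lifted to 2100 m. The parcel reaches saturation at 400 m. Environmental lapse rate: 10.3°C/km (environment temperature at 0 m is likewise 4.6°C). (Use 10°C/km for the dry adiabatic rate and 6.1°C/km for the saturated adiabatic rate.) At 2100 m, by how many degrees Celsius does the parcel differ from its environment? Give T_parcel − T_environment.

Parcel:
  0 → 400 m (dry, 10°C/km): ΔT = -10 × 0.4 = -4°C → T = 0.6°C
  400 → 2100 m (saturated, 6.1°C/km): ΔT = -6.1 × 1.7 = -10.37°C → T = -9.77°C
Environment:
  0 → 2100 m (environment, 10.3°C/km): ΔT = -10.3 × 2.1 = -21.63°C → T = -17.03°C
T_parcel − T_env = -9.77 − (-17.03) = +7.26°C

+7.26°C (parcel warmer than environment)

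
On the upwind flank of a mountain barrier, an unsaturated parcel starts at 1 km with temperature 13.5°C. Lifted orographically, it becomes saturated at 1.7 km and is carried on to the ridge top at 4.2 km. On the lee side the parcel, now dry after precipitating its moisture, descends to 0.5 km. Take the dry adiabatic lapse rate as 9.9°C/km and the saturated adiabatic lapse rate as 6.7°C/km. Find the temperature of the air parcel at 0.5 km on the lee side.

Dry to 1700 m: -9.9 × 0.7 km = -6.93°C, so T = 6.57°C.
Saturated to 4200 m: -6.7 × 2.5 km = -16.75°C, so T = -10.18°C.
Dry descent to 500 m: +9.9 × 3.7 km = +36.63°C, so T = 26.45°C.

26.45°C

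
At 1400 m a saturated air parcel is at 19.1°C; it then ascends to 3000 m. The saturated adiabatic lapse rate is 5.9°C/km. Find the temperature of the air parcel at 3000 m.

Saturated adiabatic to 3000 m: -5.9 × 1.6 km = -9.44°C, so T = 9.66°C.

9.66°C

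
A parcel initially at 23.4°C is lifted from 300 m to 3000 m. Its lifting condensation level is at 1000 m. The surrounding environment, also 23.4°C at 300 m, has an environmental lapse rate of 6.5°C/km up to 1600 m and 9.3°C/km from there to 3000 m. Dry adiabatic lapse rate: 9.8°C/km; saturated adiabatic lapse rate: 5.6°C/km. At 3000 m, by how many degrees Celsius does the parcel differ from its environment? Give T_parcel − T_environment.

+3.41°C (parcel warmer than environment)

Parcel:
  Dry to 1000 m: -9.8 × 0.7 km = -6.86°C, so T = 16.54°C.
  Saturated to 3000 m: -5.6 × 2 km = -11.2°C, so T = 5.34°C.
Environment:
  Environment, lower layer to 1600 m: -6.5 × 1.3 km = -8.45°C, so T = 14.95°C.
  Environment, upper layer to 3000 m: -9.3 × 1.4 km = -13.02°C, so T = 1.93°C.
T_parcel − T_env = 5.34 − 1.93 = +3.41°C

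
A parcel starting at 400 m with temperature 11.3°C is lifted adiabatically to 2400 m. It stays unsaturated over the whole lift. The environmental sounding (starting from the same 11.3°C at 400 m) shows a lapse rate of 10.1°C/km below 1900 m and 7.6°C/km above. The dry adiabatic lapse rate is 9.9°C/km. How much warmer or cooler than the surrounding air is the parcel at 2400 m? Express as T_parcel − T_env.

-0.85°C (parcel cooler than environment)

Parcel:
  400 → 2400 m (dry, 9.9°C/km): ΔT = -9.9 × 2 = -19.8°C → T = -8.5°C
Environment:
  400 → 1900 m (environment, lower layer, 10.1°C/km): ΔT = -10.1 × 1.5 = -15.15°C → T = -3.85°C
  1900 → 2400 m (environment, upper layer, 7.6°C/km): ΔT = -7.6 × 0.5 = -3.8°C → T = -7.65°C
T_parcel − T_env = -8.5 − (-7.65) = -0.85°C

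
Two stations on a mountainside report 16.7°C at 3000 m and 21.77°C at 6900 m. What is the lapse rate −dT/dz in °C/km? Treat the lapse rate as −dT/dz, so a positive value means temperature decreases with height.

-1.3°C/km

Γ = −ΔT/Δz = (16.7 − 21.77) / (6900 − 3000) m
  = -5.07°C / 3.9 km = -1.3°C/km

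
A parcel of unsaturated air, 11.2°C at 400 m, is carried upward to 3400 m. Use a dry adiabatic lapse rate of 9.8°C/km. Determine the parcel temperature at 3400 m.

-18.2°C

400–3400 m, dry adiabatic: Δz = 3 km ⇒ ΔT = -29.4°C; T = -18.2°C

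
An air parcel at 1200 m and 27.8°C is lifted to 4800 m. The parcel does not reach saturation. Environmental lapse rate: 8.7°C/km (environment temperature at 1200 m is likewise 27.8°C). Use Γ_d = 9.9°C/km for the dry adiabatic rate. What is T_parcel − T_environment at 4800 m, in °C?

Parcel:
  Dry to 4800 m: -9.9 × 3.6 km = -35.64°C, so T = -7.84°C.
Environment:
  Environment to 4800 m: -8.7 × 3.6 km = -31.32°C, so T = -3.52°C.
T_parcel − T_env = -7.84 − (-3.52) = -4.32°C

-4.32°C (parcel cooler than environment)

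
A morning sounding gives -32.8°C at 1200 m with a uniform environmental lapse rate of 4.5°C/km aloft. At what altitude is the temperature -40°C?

Height above start = (-32.8 − (-40)) / 4.5 = 1.6 km
Altitude = 1200 m + 1600 m = 2800 m

2800 m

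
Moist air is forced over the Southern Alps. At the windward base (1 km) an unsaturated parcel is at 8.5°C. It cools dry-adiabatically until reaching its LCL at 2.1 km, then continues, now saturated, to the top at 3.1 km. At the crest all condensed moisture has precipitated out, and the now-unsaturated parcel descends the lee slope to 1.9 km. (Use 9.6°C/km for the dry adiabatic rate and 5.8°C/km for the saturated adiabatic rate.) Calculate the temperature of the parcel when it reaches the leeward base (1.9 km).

From 1000 m to 2100 m (dry): cools by 9.6 × 1.1 = 10.56°C, giving -2.06°C.
From 2100 m to 3100 m (saturated): cools by 5.8 × 1 = 5.8°C, giving -7.86°C.
From 3100 m to 1900 m (dry descent): warms by 9.6 × 1.2 = 11.52°C, giving 3.66°C.

3.66°C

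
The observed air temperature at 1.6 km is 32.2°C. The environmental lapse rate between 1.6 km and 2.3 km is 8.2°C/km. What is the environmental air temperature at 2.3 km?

26.46°C

1600 → 2300 m (environmental, 8.2°C/km): ΔT = -8.2 × 0.7 = -5.74°C → T = 26.46°C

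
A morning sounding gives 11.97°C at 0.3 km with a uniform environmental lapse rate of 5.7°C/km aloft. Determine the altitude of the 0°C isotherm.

Height above start = (11.97 − 0) / 5.7 = 2.1 km
Altitude = 300 m + 2100 m = 2400 m

2.4 km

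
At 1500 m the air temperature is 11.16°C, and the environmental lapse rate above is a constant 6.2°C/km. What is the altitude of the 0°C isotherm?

Height above start = (11.16 − 0) / 6.2 = 1.8 km
Altitude = 1500 m + 1800 m = 3300 m

3300 m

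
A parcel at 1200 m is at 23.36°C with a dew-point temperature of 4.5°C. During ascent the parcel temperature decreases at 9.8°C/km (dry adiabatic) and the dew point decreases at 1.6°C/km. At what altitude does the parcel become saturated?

3500 m

T and T_d converge at 9.8 − 1.6 = 8.2°C per km
Height above start = (23.36 − 4.5) / 8.2 = 2.3 km
LCL altitude = 1200 m + 2300 m = 3500 m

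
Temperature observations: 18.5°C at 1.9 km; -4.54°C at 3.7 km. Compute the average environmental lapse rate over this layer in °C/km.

12.8°C/km

Γ = −ΔT/Δz = (18.5 − (-4.54)) / (3700 − 1900) m
  = 23.04°C / 1.8 km = 12.8°C/km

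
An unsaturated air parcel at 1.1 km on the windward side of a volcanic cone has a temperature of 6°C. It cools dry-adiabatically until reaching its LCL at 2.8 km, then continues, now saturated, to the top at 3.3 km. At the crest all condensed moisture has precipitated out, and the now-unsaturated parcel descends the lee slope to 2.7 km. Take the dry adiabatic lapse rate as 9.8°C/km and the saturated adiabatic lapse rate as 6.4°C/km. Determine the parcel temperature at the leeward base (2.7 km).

-7.98°C

From 1100 m to 2800 m (dry): cools by 9.8 × 1.7 = 16.66°C, giving -10.66°C.
From 2800 m to 3300 m (saturated): cools by 6.4 × 0.5 = 3.2°C, giving -13.86°C.
From 3300 m to 2700 m (dry descent): warms by 9.8 × 0.6 = 5.88°C, giving -7.98°C.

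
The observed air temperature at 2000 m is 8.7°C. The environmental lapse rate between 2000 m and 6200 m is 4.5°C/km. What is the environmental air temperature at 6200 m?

-10.2°C

2000–6200 m, environmental: Δz = 4.2 km ⇒ ΔT = -18.9°C; T = -10.2°C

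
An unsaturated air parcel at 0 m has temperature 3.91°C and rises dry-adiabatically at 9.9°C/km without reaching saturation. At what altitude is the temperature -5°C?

Height above start = (3.91 − (-5)) / 9.9 = 0.9 km
Altitude = 0 m + 900 m = 900 m

900 m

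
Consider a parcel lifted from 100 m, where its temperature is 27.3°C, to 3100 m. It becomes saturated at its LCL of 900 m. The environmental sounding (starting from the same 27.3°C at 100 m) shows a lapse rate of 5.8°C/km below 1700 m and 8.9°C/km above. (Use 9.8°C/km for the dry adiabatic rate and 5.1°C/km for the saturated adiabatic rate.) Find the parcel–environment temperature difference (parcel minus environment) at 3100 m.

Parcel:
  From 100 m to 900 m (dry): cools by 9.8 × 0.8 = 7.84°C, giving 19.46°C.
  From 900 m to 3100 m (saturated): cools by 5.1 × 2.2 = 11.22°C, giving 8.24°C.
Environment:
  From 100 m to 1700 m (environment, lower layer): cools by 5.8 × 1.6 = 9.28°C, giving 18.02°C.
  From 1700 m to 3100 m (environment, upper layer): cools by 8.9 × 1.4 = 12.46°C, giving 5.56°C.
T_parcel − T_env = 8.24 − 5.56 = +2.68°C

+2.68°C (parcel warmer than environment)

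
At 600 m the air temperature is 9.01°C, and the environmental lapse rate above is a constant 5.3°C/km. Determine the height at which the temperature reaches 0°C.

Height above start = (9.01 − 0) / 5.3 = 1.7 km
Altitude = 600 m + 1700 m = 2300 m

2300 m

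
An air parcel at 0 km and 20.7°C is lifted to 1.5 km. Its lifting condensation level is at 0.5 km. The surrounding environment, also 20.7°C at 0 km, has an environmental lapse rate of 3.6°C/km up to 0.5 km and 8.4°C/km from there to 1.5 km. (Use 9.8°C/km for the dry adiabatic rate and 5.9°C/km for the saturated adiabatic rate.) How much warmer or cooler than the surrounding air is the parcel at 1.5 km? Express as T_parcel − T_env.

-0.6°C (parcel cooler than environment)

Parcel:
  0 → 500 m (dry, 9.8°C/km): ΔT = -9.8 × 0.5 = -4.9°C → T = 15.8°C
  500 → 1500 m (saturated, 5.9°C/km): ΔT = -5.9 × 1 = -5.9°C → T = 9.9°C
Environment:
  0 → 500 m (environment, lower layer, 3.6°C/km): ΔT = -3.6 × 0.5 = -1.8°C → T = 18.9°C
  500 → 1500 m (environment, upper layer, 8.4°C/km): ΔT = -8.4 × 1 = -8.4°C → T = 10.5°C
T_parcel − T_env = 9.9 − 10.5 = -0.6°C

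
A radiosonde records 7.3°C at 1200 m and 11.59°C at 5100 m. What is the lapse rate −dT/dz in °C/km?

-1.1°C/km

Γ = −ΔT/Δz = (7.3 − 11.59) / (5100 − 1200) m
  = -4.29°C / 3.9 km = -1.1°C/km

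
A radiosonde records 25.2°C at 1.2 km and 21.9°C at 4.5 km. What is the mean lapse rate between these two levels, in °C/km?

1°C/km

Γ = −ΔT/Δz = (25.2 − 21.9) / (4500 − 1200) m
  = 3.3°C / 3.3 km = 1°C/km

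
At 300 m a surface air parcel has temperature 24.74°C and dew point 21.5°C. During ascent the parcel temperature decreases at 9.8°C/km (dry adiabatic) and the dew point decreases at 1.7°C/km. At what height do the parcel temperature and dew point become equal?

700 m

T and T_d converge at 9.8 − 1.7 = 8.1°C per km
Height above start = (24.74 − 21.5) / 8.1 = 0.4 km
LCL altitude = 300 m + 400 m = 700 m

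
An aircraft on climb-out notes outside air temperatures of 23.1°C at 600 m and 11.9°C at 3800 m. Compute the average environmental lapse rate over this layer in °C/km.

3.5°C/km

Γ = −ΔT/Δz = (23.1 − 11.9) / (3800 − 600) m
  = 11.2°C / 3.2 km = 3.5°C/km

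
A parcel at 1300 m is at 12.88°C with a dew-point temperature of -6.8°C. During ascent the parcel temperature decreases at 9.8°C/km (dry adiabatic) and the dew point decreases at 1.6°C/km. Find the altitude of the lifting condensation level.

3700 m

T and T_d converge at 9.8 − 1.6 = 8.2°C per km
Height above start = (12.88 − (-6.8)) / 8.2 = 2.4 km
LCL altitude = 1300 m + 2400 m = 3700 m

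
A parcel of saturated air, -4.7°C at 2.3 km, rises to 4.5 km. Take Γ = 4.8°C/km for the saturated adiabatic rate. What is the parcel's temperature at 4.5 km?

-15.26°C

From 2300 m to 4500 m (saturated adiabatic): cools by 4.8 × 2.2 = 10.56°C, giving -15.26°C.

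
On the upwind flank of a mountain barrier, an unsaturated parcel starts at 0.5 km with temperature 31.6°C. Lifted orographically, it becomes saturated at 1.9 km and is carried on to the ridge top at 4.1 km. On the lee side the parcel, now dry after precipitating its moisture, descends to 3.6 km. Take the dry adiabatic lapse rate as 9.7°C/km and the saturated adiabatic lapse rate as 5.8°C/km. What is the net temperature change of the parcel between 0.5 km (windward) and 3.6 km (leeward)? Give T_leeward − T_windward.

500–1900 m, dry: Δz = 1.4 km ⇒ ΔT = -13.58°C; T = 18.02°C
1900–4100 m, saturated: Δz = 2.2 km ⇒ ΔT = -12.76°C; T = 5.26°C
4100–3600 m, dry descent: Δz = 0.5 km ⇒ ΔT = +4.85°C; T = 10.11°C
Net change vs windward start: 10.11 − 31.6 = -21.49°C

-21.49°C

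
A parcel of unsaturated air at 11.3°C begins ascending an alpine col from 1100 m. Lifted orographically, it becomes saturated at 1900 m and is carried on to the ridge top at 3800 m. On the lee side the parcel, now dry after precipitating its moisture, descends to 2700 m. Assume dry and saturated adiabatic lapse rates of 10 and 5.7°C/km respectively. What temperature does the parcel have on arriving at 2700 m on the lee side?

3.47°C

1100 → 1900 m (dry, 10°C/km): ΔT = -10 × 0.8 = -8°C → T = 3.3°C
1900 → 3800 m (saturated, 5.7°C/km): ΔT = -5.7 × 1.9 = -10.83°C → T = -7.53°C
3800 → 2700 m (dry descent, 10°C/km): ΔT = +10 × 1.1 = +11°C → T = 3.47°C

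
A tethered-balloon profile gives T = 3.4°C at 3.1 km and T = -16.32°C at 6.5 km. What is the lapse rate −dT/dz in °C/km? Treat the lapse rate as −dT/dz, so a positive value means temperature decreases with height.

Γ = −ΔT/Δz = (3.4 − (-16.32)) / (6500 − 3100) m
  = 19.72°C / 3.4 km = 5.8°C/km

5.8°C/km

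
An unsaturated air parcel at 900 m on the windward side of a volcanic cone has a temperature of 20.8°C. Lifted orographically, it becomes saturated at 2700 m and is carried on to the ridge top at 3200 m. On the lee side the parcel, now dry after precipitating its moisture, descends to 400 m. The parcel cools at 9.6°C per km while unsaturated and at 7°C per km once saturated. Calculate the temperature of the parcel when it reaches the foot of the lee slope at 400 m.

26.9°C

From 900 m to 2700 m (dry): cools by 9.6 × 1.8 = 17.28°C, giving 3.52°C.
From 2700 m to 3200 m (saturated): cools by 7 × 0.5 = 3.5°C, giving 0.02°C.
From 3200 m to 400 m (dry descent): warms by 9.6 × 2.8 = 26.88°C, giving 26.9°C.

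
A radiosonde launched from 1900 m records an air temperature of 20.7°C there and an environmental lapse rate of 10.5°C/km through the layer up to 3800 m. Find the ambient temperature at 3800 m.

Environmental to 3800 m: -10.5 × 1.9 km = -19.95°C, so T = 0.75°C.

0.75°C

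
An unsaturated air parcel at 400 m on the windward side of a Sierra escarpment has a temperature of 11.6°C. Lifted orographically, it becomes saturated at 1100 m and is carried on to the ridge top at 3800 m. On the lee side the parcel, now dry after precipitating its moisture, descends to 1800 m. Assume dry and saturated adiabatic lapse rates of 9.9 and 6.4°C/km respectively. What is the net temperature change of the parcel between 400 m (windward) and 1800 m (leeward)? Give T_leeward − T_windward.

-4.41°C

400–1100 m, dry: Δz = 0.7 km ⇒ ΔT = -6.93°C; T = 4.67°C
1100–3800 m, saturated: Δz = 2.7 km ⇒ ΔT = -17.28°C; T = -12.61°C
3800–1800 m, dry descent: Δz = 2 km ⇒ ΔT = +19.8°C; T = 7.19°C
Net change vs windward start: 7.19 − 11.6 = -4.41°C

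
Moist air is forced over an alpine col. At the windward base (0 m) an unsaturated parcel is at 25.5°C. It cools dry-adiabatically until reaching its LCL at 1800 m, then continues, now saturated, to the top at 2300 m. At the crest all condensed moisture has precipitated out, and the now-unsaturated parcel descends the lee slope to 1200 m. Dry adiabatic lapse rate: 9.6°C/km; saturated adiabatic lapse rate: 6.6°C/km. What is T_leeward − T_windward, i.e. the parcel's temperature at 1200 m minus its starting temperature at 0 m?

-10.02°C

0 → 1800 m (dry, 9.6°C/km): ΔT = -9.6 × 1.8 = -17.28°C → T = 8.22°C
1800 → 2300 m (saturated, 6.6°C/km): ΔT = -6.6 × 0.5 = -3.3°C → T = 4.92°C
2300 → 1200 m (dry descent, 9.6°C/km): ΔT = +9.6 × 1.1 = +10.56°C → T = 15.48°C
Net change vs windward start: 15.48 − 25.5 = -10.02°C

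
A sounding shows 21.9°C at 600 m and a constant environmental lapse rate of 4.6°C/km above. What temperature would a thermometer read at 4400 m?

From 600 m to 4400 m (environmental): cools by 4.6 × 3.8 = 17.48°C, giving 4.42°C.

4.42°C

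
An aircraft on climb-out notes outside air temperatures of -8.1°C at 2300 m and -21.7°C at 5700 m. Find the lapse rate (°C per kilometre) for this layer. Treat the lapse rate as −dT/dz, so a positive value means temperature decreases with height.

4°C/km

Γ = −ΔT/Δz = (-8.1 − (-21.7)) / (5700 − 2300) m
  = 13.6°C / 3.4 km = 4°C/km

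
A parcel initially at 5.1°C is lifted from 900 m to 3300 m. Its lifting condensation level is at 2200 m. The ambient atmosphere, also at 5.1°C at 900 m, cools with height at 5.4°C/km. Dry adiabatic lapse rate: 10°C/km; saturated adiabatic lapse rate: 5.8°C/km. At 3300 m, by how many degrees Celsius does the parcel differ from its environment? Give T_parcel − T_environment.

Parcel:
  Dry to 2200 m: -10 × 1.3 km = -13°C, so T = -7.9°C.
  Saturated to 3300 m: -5.8 × 1.1 km = -6.38°C, so T = -14.28°C.
Environment:
  Environment to 3300 m: -5.4 × 2.4 km = -12.96°C, so T = -7.86°C.
T_parcel − T_env = -14.28 − (-7.86) = -6.42°C

-6.42°C (parcel cooler than environment)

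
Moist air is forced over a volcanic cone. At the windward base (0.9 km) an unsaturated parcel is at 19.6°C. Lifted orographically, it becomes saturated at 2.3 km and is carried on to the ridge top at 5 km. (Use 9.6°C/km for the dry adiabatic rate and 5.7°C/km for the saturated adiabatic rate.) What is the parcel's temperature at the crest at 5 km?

From 900 m to 2300 m (dry): cools by 9.6 × 1.4 = 13.44°C, giving 6.16°C.
From 2300 m to 5000 m (saturated): cools by 5.7 × 2.7 = 15.39°C, giving -9.23°C.

-9.23°C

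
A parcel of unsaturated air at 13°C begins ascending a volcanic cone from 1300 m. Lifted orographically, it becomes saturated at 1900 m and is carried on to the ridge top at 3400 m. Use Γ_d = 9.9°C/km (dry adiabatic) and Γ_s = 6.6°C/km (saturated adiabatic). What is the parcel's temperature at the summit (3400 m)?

-2.84°C

From 1300 m to 1900 m (dry): cools by 9.9 × 0.6 = 5.94°C, giving 7.06°C.
From 1900 m to 3400 m (saturated): cools by 6.6 × 1.5 = 9.9°C, giving -2.84°C.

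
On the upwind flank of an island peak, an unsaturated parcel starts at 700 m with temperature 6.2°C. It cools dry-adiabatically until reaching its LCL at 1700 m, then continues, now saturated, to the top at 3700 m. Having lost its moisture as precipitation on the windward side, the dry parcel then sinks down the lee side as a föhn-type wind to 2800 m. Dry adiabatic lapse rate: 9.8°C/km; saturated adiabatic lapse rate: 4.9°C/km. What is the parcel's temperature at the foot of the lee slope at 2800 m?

-4.58°C

700–1700 m, dry: Δz = 1 km ⇒ ΔT = -9.8°C; T = -3.6°C
1700–3700 m, saturated: Δz = 2 km ⇒ ΔT = -9.8°C; T = -13.4°C
3700–2800 m, dry descent: Δz = 0.9 km ⇒ ΔT = +8.82°C; T = -4.58°C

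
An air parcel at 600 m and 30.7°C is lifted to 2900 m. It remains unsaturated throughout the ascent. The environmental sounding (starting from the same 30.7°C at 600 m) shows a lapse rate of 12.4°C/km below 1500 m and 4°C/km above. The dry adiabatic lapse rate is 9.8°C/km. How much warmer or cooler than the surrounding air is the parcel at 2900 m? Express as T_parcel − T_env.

Parcel:
  From 600 m to 2900 m (dry): cools by 9.8 × 2.3 = 22.54°C, giving 8.16°C.
Environment:
  From 600 m to 1500 m (environment, lower layer): cools by 12.4 × 0.9 = 11.16°C, giving 19.54°C.
  From 1500 m to 2900 m (environment, upper layer): cools by 4 × 1.4 = 5.6°C, giving 13.94°C.
T_parcel − T_env = 8.16 − 13.94 = -5.78°C

-5.78°C (parcel cooler than environment)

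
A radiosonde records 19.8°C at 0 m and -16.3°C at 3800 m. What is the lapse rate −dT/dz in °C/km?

9.5°C/km

Γ = −ΔT/Δz = (19.8 − (-16.3)) / (3800 − 0) m
  = 36.1°C / 3.8 km = 9.5°C/km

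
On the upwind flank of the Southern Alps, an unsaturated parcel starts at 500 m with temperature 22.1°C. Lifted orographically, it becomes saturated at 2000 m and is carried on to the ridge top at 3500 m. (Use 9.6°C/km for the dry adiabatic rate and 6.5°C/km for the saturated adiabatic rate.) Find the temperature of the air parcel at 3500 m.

From 500 m to 2000 m (dry): cools by 9.6 × 1.5 = 14.4°C, giving 7.7°C.
From 2000 m to 3500 m (saturated): cools by 6.5 × 1.5 = 9.75°C, giving -2.05°C.

-2.05°C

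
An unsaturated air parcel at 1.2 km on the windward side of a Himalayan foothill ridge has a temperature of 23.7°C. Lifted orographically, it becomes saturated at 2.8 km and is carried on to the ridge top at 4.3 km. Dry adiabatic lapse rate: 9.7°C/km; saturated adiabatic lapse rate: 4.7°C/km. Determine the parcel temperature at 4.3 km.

1200 → 2800 m (dry, 9.7°C/km): ΔT = -9.7 × 1.6 = -15.52°C → T = 8.18°C
2800 → 4300 m (saturated, 4.7°C/km): ΔT = -4.7 × 1.5 = -7.05°C → T = 1.13°C

1.13°C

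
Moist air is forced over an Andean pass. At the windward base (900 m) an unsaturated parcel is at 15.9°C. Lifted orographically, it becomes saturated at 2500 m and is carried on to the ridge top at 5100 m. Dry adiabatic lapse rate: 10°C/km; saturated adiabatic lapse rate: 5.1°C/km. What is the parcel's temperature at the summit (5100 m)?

Dry to 2500 m: -10 × 1.6 km = -16°C, so T = -0.1°C.
Saturated to 5100 m: -5.1 × 2.6 km = -13.26°C, so T = -13.36°C.

-13.36°C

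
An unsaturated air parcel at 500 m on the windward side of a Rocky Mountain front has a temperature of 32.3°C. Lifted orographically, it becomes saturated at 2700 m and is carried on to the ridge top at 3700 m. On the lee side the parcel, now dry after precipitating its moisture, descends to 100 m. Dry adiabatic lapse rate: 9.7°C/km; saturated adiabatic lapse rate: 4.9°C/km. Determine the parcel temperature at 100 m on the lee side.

500 → 2700 m (dry, 9.7°C/km): ΔT = -9.7 × 2.2 = -21.34°C → T = 10.96°C
2700 → 3700 m (saturated, 4.9°C/km): ΔT = -4.9 × 1 = -4.9°C → T = 6.06°C
3700 → 100 m (dry descent, 9.7°C/km): ΔT = +9.7 × 3.6 = +34.92°C → T = 40.98°C

40.98°C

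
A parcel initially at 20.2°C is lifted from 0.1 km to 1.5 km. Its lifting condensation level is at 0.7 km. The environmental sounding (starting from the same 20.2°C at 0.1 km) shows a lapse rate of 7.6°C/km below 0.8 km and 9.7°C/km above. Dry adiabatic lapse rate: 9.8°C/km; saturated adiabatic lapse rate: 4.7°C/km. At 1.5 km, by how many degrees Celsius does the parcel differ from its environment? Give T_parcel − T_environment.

+2.47°C (parcel warmer than environment)

Parcel:
  From 100 m to 700 m (dry): cools by 9.8 × 0.6 = 5.88°C, giving 14.32°C.
  From 700 m to 1500 m (saturated): cools by 4.7 × 0.8 = 3.76°C, giving 10.56°C.
Environment:
  From 100 m to 800 m (environment, lower layer): cools by 7.6 × 0.7 = 5.32°C, giving 14.88°C.
  From 800 m to 1500 m (environment, upper layer): cools by 9.7 × 0.7 = 6.79°C, giving 8.09°C.
T_parcel − T_env = 10.56 − 8.09 = +2.47°C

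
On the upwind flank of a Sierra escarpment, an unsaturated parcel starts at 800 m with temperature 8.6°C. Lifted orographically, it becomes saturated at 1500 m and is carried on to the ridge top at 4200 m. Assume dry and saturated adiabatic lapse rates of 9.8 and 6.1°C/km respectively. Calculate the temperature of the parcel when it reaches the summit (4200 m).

From 800 m to 1500 m (dry): cools by 9.8 × 0.7 = 6.86°C, giving 1.74°C.
From 1500 m to 4200 m (saturated): cools by 6.1 × 2.7 = 16.47°C, giving -14.73°C.

-14.73°C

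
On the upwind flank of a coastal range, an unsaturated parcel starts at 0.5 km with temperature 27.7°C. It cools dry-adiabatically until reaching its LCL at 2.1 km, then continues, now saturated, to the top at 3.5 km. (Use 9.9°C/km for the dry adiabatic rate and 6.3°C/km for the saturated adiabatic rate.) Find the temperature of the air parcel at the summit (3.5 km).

Dry to 2100 m: -9.9 × 1.6 km = -15.84°C, so T = 11.86°C.
Saturated to 3500 m: -6.3 × 1.4 km = -8.82°C, so T = 3.04°C.

3.04°C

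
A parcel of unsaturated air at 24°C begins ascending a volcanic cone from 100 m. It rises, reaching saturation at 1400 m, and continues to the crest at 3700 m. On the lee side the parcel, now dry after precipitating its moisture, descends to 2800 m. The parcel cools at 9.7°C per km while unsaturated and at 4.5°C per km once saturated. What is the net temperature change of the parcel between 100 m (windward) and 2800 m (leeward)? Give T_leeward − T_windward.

100–1400 m, dry: Δz = 1.3 km ⇒ ΔT = -12.61°C; T = 11.39°C
1400–3700 m, saturated: Δz = 2.3 km ⇒ ΔT = -10.35°C; T = 1.04°C
3700–2800 m, dry descent: Δz = 0.9 km ⇒ ΔT = +8.73°C; T = 9.77°C
Net change vs windward start: 9.77 − 24 = -14.23°C

-14.23°C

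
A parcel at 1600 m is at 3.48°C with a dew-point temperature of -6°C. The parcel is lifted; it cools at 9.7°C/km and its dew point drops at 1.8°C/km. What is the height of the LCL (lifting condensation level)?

2800 m

T and T_d converge at 9.7 − 1.8 = 7.9°C per km
Height above start = (3.48 − (-6)) / 7.9 = 1.2 km
LCL altitude = 1600 m + 1200 m = 2800 m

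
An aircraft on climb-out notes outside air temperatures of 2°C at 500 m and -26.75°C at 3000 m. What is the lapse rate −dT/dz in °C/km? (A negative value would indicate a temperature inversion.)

Γ = −ΔT/Δz = (2 − (-26.75)) / (3000 − 500) m
  = 28.75°C / 2.5 km = 11.5°C/km

11.5°C/km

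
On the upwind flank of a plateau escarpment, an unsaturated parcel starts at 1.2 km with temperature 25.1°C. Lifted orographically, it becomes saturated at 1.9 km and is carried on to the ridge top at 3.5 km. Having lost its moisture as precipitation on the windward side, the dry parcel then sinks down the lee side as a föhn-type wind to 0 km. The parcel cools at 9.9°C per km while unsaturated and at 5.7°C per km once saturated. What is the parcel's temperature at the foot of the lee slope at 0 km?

43.7°C

1200 → 1900 m (dry, 9.9°C/km): ΔT = -9.9 × 0.7 = -6.93°C → T = 18.17°C
1900 → 3500 m (saturated, 5.7°C/km): ΔT = -5.7 × 1.6 = -9.12°C → T = 9.05°C
3500 → 0 m (dry descent, 9.9°C/km): ΔT = +9.9 × 3.5 = +34.65°C → T = 43.7°C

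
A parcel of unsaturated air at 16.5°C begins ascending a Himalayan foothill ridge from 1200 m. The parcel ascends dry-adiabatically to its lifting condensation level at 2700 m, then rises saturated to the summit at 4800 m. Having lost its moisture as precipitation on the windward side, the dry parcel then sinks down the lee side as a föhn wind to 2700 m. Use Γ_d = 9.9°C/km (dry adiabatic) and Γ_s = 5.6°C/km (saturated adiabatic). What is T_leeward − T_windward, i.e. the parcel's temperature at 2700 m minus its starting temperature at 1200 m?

Dry to 2700 m: -9.9 × 1.5 km = -14.85°C, so T = 1.65°C.
Saturated to 4800 m: -5.6 × 2.1 km = -11.76°C, so T = -10.11°C.
Dry descent to 2700 m: +9.9 × 2.1 km = +20.79°C, so T = 10.68°C.
Net change vs windward start: 10.68 − 16.5 = -5.82°C

-5.82°C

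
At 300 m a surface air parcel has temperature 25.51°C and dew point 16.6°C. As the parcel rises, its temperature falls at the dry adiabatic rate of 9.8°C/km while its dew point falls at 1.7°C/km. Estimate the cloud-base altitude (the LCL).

1400 m

T and T_d converge at 9.8 − 1.7 = 8.1°C per km
Height above start = (25.51 − 16.6) / 8.1 = 1.1 km
LCL altitude = 300 m + 1100 m = 1400 m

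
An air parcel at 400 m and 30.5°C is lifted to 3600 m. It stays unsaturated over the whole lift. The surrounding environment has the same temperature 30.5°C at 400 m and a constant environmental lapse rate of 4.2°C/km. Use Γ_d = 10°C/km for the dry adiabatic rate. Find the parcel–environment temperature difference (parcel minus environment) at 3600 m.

Parcel:
  From 400 m to 3600 m (dry): cools by 10 × 3.2 = 32°C, giving -1.5°C.
Environment:
  From 400 m to 3600 m (environment): cools by 4.2 × 3.2 = 13.44°C, giving 17.06°C.
T_parcel − T_env = -1.5 − 17.06 = -18.56°C

-18.56°C (parcel cooler than environment)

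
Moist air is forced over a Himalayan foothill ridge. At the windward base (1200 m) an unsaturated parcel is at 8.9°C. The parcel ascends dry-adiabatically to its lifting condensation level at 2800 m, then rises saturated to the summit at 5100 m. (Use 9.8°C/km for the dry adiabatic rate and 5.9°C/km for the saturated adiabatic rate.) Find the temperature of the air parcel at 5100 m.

1200 → 2800 m (dry, 9.8°C/km): ΔT = -9.8 × 1.6 = -15.68°C → T = -6.78°C
2800 → 5100 m (saturated, 5.9°C/km): ΔT = -5.9 × 2.3 = -13.57°C → T = -20.35°C

-20.35°C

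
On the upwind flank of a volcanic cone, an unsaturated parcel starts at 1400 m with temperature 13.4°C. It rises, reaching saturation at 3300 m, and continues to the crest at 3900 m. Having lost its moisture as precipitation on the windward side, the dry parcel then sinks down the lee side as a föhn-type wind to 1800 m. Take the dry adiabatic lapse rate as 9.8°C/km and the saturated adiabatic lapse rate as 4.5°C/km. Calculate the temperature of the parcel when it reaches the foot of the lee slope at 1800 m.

Dry to 3300 m: -9.8 × 1.9 km = -18.62°C, so T = -5.22°C.
Saturated to 3900 m: -4.5 × 0.6 km = -2.7°C, so T = -7.92°C.
Dry descent to 1800 m: +9.8 × 2.1 km = +20.58°C, so T = 12.66°C.

12.66°C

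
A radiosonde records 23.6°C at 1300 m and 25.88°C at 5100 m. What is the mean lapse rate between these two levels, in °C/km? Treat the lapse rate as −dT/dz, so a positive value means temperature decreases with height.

Γ = −ΔT/Δz = (23.6 − 25.88) / (5100 − 1300) m
  = -2.28°C / 3.8 km = -0.6°C/km

-0.6°C/km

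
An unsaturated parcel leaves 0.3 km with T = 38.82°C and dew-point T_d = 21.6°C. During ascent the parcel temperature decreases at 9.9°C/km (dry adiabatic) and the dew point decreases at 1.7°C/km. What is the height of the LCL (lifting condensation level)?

T and T_d converge at 9.9 − 1.7 = 8.2°C per km
Height above start = (38.82 − 21.6) / 8.2 = 2.1 km
LCL altitude = 300 m + 2100 m = 2400 m

2.4 km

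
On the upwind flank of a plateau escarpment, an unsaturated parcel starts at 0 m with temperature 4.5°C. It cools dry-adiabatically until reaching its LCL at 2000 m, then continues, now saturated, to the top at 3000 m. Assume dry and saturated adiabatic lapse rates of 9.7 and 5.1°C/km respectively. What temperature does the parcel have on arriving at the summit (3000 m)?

-20°C

0 → 2000 m (dry, 9.7°C/km): ΔT = -9.7 × 2 = -19.4°C → T = -14.9°C
2000 → 3000 m (saturated, 5.1°C/km): ΔT = -5.1 × 1 = -5.1°C → T = -20°C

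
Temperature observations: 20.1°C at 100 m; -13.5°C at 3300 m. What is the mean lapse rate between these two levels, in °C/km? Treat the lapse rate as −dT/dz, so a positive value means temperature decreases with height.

Γ = −ΔT/Δz = (20.1 − (-13.5)) / (3300 − 100) m
  = 33.6°C / 3.2 km = 10.5°C/km

10.5°C/km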